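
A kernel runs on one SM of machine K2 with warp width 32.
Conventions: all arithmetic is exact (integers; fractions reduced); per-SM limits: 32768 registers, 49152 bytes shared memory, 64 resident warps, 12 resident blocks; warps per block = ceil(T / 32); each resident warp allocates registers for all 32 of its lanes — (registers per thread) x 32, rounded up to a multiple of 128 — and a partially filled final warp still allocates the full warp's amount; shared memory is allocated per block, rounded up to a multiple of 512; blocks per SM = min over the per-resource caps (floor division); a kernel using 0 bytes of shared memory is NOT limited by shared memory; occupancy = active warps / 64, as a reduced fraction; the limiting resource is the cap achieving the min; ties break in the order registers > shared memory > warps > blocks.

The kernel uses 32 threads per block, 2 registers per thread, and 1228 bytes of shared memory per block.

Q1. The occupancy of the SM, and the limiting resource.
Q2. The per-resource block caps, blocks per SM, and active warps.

Answer: occupancy 3/16, limited by blocks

registers: 256 blocks
shared memory: 32 blocks
warps: 64 blocks
blocks: 12 blocks

Answer: 12 blocks, 12 active warps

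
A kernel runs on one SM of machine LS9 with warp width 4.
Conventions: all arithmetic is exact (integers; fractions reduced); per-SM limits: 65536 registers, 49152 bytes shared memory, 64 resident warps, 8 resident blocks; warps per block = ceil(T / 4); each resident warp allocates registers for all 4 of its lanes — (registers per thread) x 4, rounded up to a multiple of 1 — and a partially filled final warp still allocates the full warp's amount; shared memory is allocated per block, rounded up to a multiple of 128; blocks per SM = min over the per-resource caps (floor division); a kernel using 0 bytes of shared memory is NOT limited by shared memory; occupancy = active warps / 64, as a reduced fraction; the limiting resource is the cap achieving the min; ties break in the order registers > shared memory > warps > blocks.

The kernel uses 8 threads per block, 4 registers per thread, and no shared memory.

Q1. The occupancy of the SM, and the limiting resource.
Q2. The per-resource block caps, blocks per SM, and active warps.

Answer: occupancy 1/4, limited by blocks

registers: 2048 blocks
shared memory: no limit (kernel uses none)
warps: 32 blocks
blocks: 8 blocks

Answer: 8 blocks, 16 active warps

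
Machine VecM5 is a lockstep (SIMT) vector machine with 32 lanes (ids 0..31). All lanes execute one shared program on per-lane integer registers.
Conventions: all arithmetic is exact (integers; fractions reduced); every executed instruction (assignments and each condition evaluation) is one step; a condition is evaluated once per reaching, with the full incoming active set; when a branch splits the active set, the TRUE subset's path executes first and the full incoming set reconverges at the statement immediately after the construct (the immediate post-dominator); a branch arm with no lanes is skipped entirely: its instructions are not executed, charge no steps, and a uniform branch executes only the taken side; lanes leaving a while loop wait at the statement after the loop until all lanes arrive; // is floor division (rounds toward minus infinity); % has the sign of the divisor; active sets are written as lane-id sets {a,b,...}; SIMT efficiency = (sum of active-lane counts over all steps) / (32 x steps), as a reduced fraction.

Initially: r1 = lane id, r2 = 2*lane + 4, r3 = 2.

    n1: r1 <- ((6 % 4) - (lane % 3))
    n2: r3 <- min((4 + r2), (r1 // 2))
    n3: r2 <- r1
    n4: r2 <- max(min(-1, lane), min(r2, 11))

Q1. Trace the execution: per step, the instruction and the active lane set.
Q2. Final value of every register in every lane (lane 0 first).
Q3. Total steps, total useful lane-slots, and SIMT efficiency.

step 0: r1 <- ((6 % 4) - (lane % 3)) {0,1,2,3,4,5,6,7,8,9,10,11,12,13,14,15,16,17,18,19,20,21,22,23,24,25,26,27,28,29,30,31}
step 1: r3 <- min((4 + r2), (r1 // 2)) {0,1,2,3,4,5,6,7,8,9,10,11,12,13,14,15,16,17,18,19,20,21,22,23,24,25,26,27,28,29,30,31}
step 2: r2 <- r1                     {0,1,2,3,4,5,6,7,8,9,10,11,12,13,14,15,16,17,18,19,20,21,22,23,24,25,26,27,28,29,30,31}
step 3: r2 <- max(min(-1, lane), min(r2, 11)) {0,1,2,3,4,5,6,7,8,9,10,11,12,13,14,15,16,17,18,19,20,21,22,23,24,25,26,27,28,29,30,31}

Answer: 4 steps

r1: 2,1,0,2,1,0,2,1,0,2,1,0,2,1,0,2,1,0,2,1,0,2,1,0,2,1,0,2,1,0,2,1
r2: 2,1,0,2,1,0,2,1,0,2,1,0,2,1,0,2,1,0,2,1,0,2,1,0,2,1,0,2,1,0,2,1
r3: 1,0,0,1,0,0,1,0,0,1,0,0,1,0,0,1,0,0,1,0,0,1,0,0,1,0,0,1,0,0,1,0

steps = 4; useful = 128; efficiency = 128/128 = 1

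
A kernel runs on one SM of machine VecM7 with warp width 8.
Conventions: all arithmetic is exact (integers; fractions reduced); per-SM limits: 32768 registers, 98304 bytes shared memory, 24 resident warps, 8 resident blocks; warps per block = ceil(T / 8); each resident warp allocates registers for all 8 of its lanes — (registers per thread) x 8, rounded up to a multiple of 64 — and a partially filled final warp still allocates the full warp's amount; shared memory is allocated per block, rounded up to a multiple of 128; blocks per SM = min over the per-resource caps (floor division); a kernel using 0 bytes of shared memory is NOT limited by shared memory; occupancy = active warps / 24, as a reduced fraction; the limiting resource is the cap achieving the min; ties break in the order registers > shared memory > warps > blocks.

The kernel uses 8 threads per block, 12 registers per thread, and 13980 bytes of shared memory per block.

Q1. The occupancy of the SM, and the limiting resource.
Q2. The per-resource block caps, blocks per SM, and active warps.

Answer: occupancy 1/4, limited by shared memory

registers: 256 blocks
shared memory: 6 blocks
warps: 24 blocks
blocks: 8 blocks

Answer: 6 blocks, 6 active warps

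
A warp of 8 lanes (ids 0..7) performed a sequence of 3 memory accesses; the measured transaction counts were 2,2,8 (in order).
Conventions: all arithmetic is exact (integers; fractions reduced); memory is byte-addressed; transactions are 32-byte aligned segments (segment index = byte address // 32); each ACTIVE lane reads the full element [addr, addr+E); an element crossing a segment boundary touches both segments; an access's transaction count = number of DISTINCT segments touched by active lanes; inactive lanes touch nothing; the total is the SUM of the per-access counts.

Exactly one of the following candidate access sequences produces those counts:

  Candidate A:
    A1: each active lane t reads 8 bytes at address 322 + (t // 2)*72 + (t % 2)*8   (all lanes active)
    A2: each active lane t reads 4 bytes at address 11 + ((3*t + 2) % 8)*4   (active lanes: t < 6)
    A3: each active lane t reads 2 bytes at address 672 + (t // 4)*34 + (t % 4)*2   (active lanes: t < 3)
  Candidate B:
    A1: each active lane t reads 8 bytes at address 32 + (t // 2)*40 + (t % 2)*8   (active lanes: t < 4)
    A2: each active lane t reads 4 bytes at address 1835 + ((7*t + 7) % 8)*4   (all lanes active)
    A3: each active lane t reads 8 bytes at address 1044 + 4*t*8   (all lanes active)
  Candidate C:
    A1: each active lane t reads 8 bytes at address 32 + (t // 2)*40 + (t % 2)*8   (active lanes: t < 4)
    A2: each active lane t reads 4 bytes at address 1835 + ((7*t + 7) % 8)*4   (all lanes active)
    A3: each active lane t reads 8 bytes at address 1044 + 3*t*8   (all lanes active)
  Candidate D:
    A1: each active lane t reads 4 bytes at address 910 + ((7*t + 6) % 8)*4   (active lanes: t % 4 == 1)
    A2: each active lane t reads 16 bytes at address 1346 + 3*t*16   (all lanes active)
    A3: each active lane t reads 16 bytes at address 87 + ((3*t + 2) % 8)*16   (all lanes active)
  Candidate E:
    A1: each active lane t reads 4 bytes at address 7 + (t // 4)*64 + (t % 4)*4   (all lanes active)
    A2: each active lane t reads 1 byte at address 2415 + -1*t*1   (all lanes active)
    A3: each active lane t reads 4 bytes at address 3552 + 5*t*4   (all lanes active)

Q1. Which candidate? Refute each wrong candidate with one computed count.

A: A1 gives 6 transactions, not 2
C: A3 gives 7 transactions, not 8
D: A2 gives 12 transactions, not 2
E: A2 gives 1 transaction, not 2
B: all counts match (2,2,8)

Answer: B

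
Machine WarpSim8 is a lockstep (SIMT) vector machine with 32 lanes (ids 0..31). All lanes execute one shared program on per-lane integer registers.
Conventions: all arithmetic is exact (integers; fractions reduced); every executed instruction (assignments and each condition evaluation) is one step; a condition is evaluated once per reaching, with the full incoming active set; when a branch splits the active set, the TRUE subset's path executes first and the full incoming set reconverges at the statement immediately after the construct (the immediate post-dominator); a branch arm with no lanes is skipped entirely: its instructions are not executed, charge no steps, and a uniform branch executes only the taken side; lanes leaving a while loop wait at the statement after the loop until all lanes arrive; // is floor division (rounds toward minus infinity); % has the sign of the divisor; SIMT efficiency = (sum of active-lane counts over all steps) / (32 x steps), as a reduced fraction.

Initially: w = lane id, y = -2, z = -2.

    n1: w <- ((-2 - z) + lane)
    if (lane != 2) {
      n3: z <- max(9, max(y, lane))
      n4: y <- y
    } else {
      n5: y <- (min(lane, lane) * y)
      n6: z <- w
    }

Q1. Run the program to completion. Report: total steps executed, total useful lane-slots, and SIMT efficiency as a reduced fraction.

Answer: 6 steps, 128 useful, 2/3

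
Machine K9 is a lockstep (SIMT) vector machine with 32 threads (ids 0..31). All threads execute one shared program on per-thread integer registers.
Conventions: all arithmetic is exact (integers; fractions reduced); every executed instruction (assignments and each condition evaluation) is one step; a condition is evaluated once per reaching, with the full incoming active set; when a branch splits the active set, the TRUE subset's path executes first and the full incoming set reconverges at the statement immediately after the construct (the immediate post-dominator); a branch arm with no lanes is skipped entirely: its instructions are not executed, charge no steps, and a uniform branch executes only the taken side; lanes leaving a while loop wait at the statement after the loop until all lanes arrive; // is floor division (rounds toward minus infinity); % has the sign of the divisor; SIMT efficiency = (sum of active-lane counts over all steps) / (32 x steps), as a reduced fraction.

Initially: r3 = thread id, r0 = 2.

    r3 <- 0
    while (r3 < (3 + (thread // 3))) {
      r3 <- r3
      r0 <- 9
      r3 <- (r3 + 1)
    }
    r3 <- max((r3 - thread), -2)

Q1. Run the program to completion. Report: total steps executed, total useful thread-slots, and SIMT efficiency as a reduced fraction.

Answer: 55 steps, 1100 useful, 5/8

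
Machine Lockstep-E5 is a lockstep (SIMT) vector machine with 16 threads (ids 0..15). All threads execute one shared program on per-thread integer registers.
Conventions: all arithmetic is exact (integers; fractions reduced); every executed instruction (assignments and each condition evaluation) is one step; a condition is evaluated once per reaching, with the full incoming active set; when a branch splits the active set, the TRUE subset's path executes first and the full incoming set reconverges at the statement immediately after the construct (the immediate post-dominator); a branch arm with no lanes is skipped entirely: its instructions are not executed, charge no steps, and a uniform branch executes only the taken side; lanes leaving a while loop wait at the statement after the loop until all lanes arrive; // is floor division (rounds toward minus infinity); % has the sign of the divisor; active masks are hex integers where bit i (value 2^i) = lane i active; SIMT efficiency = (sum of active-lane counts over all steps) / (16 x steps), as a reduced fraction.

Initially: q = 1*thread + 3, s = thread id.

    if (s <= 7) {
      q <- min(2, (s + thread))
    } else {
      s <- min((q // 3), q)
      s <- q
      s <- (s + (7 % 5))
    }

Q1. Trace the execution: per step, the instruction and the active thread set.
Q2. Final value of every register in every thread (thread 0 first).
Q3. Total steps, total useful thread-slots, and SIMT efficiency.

step 0: eval (s <= 7)                0xffff
step 1: q <- min(2, (s + thread))    0x00ff
step 2: s <- min((q // 3), q)        0xff00
step 3: s <- q                       0xff00
step 4: s <- (s + (7 % 5))           0xff00

Answer: 5 steps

q: 0,2,2,2,2,2,2,2,11,12,13,14,15,16,17,18
s: 0,1,2,3,4,5,6,7,13,14,15,16,17,18,19,20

steps = 5; useful = 48; efficiency = 48/80 = 3/5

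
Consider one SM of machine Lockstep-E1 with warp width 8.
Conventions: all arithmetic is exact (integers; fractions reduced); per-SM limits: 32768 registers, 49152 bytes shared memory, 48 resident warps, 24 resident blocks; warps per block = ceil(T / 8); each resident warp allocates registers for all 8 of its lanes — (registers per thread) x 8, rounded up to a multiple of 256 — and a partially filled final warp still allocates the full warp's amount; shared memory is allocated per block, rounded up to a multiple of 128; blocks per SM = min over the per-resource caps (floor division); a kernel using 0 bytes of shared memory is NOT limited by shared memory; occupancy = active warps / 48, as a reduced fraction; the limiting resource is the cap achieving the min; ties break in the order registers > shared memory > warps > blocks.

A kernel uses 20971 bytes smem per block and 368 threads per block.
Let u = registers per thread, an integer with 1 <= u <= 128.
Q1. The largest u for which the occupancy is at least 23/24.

Answer: u = 64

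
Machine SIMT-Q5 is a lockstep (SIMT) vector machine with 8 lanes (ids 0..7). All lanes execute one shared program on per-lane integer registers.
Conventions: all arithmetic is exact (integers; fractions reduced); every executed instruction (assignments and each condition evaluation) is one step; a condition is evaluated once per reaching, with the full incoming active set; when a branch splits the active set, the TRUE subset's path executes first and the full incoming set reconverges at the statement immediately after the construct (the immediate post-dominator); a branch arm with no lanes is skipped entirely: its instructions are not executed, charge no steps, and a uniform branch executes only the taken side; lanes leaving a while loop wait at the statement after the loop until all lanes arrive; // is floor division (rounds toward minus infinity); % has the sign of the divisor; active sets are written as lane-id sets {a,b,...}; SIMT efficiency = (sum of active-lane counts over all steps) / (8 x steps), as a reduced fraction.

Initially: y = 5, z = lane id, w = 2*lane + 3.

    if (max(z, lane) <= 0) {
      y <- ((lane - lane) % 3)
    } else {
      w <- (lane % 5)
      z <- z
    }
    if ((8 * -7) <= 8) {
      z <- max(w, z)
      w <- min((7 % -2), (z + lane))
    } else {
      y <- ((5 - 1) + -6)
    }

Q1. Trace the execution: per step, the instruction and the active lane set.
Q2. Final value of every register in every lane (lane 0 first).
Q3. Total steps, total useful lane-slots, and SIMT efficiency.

step 0: eval (max(z, lane) <= 0)     {0,1,2,3,4,5,6,7}
step 1: y <- ((lane - lane) % 3)     {0}
step 2: w <- (lane % 5)              {1,2,3,4,5,6,7}
step 3: z <- z                       {1,2,3,4,5,6,7}
step 4: eval ((8 * -7) <= 8)         {0,1,2,3,4,5,6,7}
step 5: z <- max(w, z)               {0,1,2,3,4,5,6,7}
step 6: w <- min((7 % -2), (z + lane)) {0,1,2,3,4,5,6,7}

Answer: 7 steps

y: 0,5,5,5,5,5,5,5
z: 3,1,2,3,4,5,6,7
w: -1,-1,-1,-1,-1,-1,-1,-1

steps = 7; useful = 47; efficiency = 47/56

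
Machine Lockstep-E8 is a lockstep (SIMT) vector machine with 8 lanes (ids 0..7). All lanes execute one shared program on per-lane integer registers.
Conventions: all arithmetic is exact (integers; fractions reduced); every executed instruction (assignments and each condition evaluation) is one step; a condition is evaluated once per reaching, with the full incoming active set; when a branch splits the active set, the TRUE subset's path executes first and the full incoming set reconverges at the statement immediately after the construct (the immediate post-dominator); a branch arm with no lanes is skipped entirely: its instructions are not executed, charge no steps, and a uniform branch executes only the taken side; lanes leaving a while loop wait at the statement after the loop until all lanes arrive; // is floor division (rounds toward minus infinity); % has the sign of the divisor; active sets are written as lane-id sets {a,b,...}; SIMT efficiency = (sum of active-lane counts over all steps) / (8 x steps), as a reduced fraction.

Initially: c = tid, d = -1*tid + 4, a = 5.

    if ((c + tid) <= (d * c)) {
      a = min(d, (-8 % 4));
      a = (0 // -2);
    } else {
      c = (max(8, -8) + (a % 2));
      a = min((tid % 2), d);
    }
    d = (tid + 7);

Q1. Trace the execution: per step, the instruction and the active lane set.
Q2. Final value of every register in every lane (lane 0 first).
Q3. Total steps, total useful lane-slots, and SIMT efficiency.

step 0: eval ((c + tid) <= (d * c))  {0,1,2,3,4,5,6,7}
step 1: a <- min(d, (-8 % 4))        {0,1,2}
step 2: a <- (0 // -2)               {0,1,2}
step 3: c <- (max(8, -8) + (a % 2))  {3,4,5,6,7}
step 4: a <- min((tid % 2), d)       {3,4,5,6,7}
step 5: d <- (tid + 7)               {0,1,2,3,4,5,6,7}

Answer: 6 steps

c: 0,1,2,9,9,9,9,9
d: 7,8,9,10,11,12,13,14
a: 0,0,0,1,0,-1,-2,-3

steps = 6; useful = 32; efficiency = 32/48 = 2/3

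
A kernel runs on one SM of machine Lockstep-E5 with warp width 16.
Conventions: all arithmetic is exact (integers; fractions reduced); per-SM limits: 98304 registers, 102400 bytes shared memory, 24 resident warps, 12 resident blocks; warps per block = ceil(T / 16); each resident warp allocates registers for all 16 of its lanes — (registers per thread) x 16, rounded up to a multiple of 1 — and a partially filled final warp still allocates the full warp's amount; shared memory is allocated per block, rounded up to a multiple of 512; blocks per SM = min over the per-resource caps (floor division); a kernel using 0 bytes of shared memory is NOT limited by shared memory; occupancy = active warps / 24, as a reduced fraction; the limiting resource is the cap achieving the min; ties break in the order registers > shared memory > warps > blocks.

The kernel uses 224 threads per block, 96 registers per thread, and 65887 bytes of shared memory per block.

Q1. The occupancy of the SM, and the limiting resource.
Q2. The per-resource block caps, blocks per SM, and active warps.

Answer: occupancy 7/12, limited by shared memory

registers: 4 blocks
shared memory: 1 block
warps: 1 block
blocks: 12 blocks

Answer: 1 block, 14 active warps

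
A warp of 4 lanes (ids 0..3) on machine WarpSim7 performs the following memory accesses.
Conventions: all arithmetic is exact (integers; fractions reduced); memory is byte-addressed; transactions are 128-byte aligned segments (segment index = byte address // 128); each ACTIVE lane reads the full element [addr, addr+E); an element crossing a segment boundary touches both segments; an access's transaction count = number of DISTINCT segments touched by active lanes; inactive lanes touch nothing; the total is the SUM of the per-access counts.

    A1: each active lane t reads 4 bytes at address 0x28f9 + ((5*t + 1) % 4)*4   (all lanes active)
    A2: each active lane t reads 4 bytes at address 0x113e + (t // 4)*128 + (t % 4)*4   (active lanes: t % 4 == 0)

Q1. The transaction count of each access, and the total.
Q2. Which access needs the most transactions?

A1: 2 transactions
A2: 1 transaction

Answer: 2,1; total 3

Answer: A1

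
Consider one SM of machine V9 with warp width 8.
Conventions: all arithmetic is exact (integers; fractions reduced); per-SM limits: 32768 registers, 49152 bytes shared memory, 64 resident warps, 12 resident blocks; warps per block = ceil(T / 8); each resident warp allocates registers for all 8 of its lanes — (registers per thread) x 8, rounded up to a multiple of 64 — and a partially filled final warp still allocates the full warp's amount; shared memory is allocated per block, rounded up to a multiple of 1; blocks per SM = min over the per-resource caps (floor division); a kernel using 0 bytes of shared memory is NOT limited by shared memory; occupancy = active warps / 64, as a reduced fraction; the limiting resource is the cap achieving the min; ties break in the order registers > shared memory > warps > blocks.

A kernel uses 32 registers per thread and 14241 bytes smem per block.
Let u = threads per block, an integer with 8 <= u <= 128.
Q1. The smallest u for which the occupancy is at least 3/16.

Answer: u = 25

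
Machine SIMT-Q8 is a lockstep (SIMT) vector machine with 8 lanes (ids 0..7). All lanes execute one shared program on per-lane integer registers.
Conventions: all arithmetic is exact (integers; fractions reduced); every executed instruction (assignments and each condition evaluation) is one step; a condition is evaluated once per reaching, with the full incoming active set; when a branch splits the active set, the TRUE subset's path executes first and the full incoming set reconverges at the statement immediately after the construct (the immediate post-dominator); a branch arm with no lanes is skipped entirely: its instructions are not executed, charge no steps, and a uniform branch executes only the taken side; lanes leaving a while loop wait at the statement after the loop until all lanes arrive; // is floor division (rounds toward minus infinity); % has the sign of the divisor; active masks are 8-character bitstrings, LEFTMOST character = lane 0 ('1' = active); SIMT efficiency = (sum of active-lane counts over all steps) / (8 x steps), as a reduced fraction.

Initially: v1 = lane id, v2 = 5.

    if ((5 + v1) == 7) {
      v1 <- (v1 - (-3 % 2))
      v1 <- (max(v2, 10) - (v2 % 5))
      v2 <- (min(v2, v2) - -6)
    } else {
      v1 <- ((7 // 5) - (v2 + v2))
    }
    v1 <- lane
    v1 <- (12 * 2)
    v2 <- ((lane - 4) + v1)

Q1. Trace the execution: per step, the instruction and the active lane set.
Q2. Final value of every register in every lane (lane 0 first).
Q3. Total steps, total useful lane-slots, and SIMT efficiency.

step 0: eval ((5 + v1) == 7)         11111111
step 1: v1 <- (v1 - (-3 % 2))        00100000
step 2: v1 <- (max(v2, 10) - (v2 % 5)) 00100000
step 3: v2 <- (min(v2, v2) - -6)     00100000
step 4: v1 <- ((7 // 5) - (v2 + v2)) 11011111
step 5: v1 <- lane                   11111111
step 6: v1 <- (12 * 2)               11111111
step 7: v2 <- ((lane - 4) + v1)      11111111

Answer: 8 steps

v1: 24,24,24,24,24,24,24,24
v2: 20,21,22,23,24,25,26,27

steps = 8; useful = 42; efficiency = 42/64 = 21/32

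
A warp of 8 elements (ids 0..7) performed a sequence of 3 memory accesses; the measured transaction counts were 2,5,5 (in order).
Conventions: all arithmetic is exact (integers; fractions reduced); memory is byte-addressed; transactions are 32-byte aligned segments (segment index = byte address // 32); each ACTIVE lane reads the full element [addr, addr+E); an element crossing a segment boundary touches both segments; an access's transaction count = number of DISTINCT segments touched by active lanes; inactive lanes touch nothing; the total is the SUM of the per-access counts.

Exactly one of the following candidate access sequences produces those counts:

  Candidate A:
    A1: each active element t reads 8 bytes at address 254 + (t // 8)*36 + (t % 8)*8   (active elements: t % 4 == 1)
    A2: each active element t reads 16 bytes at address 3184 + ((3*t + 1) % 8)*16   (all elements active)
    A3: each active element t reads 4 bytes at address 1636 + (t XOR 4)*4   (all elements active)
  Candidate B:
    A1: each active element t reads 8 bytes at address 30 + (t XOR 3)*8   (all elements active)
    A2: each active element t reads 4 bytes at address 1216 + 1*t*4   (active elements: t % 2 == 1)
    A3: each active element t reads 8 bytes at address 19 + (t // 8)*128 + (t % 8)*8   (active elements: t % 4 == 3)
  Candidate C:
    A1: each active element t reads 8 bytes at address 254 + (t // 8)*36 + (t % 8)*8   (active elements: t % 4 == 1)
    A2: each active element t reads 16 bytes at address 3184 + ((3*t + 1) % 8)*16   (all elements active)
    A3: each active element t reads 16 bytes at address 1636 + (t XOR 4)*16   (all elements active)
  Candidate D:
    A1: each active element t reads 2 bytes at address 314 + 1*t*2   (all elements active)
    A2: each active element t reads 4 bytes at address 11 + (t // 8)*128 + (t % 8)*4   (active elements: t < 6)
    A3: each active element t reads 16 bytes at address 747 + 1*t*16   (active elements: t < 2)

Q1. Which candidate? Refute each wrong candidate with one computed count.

A: A3 gives 2 transactions, not 5
B: A1 gives 3 transactions, not 2
D: A2 gives 2 transactions, not 5
C: all counts match (2,5,5)

Answer: C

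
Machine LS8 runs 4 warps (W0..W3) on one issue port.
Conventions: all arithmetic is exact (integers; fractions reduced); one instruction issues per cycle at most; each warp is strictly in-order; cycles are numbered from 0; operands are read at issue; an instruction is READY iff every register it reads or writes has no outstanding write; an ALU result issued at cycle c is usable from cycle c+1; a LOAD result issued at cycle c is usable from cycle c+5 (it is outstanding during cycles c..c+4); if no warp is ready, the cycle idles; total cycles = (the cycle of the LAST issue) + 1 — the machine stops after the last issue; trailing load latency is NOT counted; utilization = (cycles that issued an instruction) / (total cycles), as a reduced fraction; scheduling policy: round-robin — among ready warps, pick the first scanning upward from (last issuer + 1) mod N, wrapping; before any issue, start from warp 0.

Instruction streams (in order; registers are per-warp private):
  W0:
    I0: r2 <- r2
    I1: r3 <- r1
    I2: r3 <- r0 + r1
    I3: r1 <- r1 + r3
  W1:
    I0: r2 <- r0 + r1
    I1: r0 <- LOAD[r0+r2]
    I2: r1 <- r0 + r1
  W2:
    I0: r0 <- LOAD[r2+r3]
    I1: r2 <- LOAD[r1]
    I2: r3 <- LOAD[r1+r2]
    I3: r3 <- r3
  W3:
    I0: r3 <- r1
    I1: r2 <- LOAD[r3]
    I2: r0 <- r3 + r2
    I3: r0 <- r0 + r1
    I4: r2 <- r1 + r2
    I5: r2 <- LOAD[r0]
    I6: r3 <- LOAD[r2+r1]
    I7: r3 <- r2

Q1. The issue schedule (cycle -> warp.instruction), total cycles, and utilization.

cycle 0: W0.I0
cycle 1: W1.I0
cycle 2: W2.I0
cycle 3: W3.I0
cycle 4: W0.I1
cycle 5: W1.I1
cycle 6: W2.I1
cycle 7: W3.I1
cycle 8: W0.I2
cycle 9: W0.I3
cycle 10: W1.I2
cycle 11: W2.I2
cycle 12: W3.I2
cycle 13: W3.I3
cycle 14: W3.I4
cycle 15: W3.I5
cycle 16: W2.I3
cycle 17: idle
cycle 18: idle
cycle 19: idle
cycle 20: W3.I6
cycle 21: idle
cycle 22: idle
cycle 23: idle
cycle 24: idle
cycle 25: W3.I7

Answer: 26 cycles, utilization 19/26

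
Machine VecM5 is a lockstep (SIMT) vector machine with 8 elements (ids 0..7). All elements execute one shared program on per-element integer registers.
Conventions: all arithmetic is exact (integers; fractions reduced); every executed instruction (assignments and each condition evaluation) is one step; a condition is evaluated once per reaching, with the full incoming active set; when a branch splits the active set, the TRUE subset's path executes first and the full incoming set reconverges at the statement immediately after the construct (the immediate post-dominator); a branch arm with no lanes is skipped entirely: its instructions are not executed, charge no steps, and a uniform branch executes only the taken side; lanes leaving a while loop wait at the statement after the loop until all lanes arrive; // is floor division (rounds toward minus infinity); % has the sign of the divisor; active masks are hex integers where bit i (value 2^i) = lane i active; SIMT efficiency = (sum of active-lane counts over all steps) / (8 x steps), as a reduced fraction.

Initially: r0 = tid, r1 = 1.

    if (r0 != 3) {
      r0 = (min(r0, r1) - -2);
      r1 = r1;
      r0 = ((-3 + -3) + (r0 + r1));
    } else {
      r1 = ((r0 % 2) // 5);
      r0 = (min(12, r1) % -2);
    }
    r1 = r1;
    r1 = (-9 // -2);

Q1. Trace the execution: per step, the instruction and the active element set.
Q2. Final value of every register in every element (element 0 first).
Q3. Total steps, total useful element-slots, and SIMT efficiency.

step 0: eval (r0 != 3)               0xff
step 1: r0 <- (min(r0, r1) - -2)     0xf7
step 2: r1 <- r1                     0xf7
step 3: r0 <- ((-3 + -3) + (r0 + r1)) 0xf7
step 4: r1 <- ((r0 % 2) // 5)        0x08
step 5: r0 <- (min(12, r1) % -2)     0x08
step 6: r1 <- r1                     0xff
step 7: r1 <- (-9 // -2)             0xff

Answer: 8 steps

r0: -3,-2,-2,0,-2,-2,-2,-2
r1: 4,4,4,4,4,4,4,4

steps = 8; useful = 47; efficiency = 47/64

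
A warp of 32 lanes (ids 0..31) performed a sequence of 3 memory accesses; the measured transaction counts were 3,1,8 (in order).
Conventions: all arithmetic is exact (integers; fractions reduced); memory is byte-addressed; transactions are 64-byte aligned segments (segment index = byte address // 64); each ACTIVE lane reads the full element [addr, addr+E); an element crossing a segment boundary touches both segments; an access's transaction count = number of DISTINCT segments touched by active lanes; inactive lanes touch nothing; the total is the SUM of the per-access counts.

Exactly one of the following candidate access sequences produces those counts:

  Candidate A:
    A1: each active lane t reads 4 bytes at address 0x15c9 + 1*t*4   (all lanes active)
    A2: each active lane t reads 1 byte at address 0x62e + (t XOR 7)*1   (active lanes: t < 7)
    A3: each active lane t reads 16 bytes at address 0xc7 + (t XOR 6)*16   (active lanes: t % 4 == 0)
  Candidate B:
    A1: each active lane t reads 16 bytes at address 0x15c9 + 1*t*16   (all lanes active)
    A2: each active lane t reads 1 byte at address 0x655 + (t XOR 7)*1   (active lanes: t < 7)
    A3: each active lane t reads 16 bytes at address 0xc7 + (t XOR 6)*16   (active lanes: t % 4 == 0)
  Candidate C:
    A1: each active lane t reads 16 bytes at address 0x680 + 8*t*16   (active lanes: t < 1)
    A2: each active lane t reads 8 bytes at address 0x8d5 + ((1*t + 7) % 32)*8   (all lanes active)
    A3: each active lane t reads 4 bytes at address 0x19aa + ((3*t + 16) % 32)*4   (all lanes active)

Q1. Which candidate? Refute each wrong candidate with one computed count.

B: A1 gives 9 transactions, not 3
C: A1 gives 1 transaction, not 3
A: all counts match (3,1,8)

Answer: A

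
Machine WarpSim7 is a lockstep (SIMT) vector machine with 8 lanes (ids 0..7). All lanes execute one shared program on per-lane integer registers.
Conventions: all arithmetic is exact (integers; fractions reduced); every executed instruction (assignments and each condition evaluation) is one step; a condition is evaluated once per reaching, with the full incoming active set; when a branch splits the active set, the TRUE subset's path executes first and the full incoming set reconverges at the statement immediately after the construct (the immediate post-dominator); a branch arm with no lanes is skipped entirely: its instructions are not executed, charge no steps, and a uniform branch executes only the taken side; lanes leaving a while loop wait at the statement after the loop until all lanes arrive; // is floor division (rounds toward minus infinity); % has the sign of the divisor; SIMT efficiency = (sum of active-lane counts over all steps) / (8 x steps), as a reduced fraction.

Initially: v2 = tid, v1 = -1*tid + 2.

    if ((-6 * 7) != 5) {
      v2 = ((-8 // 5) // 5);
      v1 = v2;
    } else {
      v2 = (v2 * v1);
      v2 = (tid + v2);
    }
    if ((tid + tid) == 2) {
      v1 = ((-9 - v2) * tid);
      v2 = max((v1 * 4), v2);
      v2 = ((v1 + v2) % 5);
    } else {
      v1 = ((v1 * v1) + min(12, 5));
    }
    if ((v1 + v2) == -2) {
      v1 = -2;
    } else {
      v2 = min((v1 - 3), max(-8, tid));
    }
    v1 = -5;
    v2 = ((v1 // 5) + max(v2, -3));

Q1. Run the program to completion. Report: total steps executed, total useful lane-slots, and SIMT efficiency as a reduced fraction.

Answer: 12 steps, 74 useful, 37/48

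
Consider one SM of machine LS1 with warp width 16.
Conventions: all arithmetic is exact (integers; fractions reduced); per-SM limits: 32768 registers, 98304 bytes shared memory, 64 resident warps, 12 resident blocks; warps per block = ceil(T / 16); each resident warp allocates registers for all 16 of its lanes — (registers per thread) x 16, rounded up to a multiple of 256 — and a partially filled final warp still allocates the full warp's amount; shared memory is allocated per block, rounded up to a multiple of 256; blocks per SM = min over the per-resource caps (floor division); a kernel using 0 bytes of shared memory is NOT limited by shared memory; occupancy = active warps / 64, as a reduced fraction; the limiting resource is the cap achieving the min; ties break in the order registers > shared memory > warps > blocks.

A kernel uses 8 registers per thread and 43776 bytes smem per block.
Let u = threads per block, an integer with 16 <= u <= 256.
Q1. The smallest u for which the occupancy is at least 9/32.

Answer: u = 129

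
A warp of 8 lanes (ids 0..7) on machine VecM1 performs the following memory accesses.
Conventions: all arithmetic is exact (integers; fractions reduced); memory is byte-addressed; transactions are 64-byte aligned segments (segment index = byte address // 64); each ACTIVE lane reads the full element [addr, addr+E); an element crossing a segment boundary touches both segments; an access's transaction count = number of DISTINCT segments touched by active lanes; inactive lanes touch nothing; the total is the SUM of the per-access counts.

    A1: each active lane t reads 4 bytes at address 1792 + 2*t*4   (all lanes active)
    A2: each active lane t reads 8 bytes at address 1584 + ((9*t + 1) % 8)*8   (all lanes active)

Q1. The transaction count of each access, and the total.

A1: 1 transaction
A2: 2 transactions

Answer: 1,2; total 3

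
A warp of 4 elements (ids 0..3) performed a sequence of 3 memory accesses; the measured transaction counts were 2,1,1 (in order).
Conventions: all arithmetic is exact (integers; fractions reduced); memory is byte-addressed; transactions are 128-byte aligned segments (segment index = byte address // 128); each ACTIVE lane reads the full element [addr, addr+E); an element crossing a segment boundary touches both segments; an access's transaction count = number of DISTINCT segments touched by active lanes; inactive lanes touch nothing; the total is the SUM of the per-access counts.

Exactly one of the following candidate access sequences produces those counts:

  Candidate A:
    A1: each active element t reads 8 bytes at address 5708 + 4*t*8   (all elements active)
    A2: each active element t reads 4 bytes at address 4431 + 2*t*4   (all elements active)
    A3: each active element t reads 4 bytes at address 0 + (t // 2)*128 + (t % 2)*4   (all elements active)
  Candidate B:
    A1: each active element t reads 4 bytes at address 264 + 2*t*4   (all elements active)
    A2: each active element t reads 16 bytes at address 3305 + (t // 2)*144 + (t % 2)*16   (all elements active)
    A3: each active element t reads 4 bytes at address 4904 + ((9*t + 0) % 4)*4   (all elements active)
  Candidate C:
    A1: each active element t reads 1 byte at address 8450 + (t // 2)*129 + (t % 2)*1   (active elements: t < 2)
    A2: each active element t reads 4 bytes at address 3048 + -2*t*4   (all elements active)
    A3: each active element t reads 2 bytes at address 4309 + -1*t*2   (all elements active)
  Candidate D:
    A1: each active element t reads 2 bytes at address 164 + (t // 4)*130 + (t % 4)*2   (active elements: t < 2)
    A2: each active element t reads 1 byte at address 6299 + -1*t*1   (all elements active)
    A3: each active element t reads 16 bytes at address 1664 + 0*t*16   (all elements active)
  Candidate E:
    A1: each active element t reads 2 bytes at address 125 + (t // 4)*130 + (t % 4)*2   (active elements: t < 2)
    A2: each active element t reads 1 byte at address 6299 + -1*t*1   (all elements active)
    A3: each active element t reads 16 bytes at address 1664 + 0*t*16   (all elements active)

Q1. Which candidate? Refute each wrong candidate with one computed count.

A: A3 gives 2 transactions, not 1
B: A1 gives 1 transaction, not 2
C: A1 gives 1 transaction, not 2
D: A1 gives 1 transaction, not 2
E: all counts match (2,1,1)

Answer: E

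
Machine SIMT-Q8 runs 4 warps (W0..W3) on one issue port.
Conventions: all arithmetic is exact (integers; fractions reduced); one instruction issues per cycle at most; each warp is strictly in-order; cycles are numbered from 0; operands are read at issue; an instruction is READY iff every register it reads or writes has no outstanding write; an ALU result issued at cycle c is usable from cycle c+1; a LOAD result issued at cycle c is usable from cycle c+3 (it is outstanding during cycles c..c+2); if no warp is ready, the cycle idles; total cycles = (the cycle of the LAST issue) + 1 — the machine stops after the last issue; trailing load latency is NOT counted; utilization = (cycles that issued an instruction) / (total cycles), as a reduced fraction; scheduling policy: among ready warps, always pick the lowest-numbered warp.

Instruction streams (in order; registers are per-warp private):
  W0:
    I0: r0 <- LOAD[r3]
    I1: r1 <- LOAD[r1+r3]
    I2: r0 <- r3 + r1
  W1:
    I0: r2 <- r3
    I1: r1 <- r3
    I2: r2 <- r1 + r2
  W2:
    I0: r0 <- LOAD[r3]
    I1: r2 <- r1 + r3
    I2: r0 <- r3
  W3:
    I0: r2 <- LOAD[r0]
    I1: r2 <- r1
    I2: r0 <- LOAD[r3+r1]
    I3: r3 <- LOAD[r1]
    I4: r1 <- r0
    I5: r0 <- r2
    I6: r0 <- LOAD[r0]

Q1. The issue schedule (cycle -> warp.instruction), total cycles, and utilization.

cycle 0: W0.I0
cycle 1: W0.I1
cycle 2: W1.I0
cycle 3: W1.I1
cycle 4: W0.I2
cycle 5: W1.I2
cycle 6: W2.I0
cycle 7: W2.I1
cycle 8: W3.I0
cycle 9: W2.I2
cycle 10: idle
cycle 11: W3.I1
cycle 12: W3.I2
cycle 13: W3.I3
cycle 14: idle
cycle 15: W3.I4
cycle 16: W3.I5
cycle 17: W3.I6

Answer: 18 cycles, utilization 8/9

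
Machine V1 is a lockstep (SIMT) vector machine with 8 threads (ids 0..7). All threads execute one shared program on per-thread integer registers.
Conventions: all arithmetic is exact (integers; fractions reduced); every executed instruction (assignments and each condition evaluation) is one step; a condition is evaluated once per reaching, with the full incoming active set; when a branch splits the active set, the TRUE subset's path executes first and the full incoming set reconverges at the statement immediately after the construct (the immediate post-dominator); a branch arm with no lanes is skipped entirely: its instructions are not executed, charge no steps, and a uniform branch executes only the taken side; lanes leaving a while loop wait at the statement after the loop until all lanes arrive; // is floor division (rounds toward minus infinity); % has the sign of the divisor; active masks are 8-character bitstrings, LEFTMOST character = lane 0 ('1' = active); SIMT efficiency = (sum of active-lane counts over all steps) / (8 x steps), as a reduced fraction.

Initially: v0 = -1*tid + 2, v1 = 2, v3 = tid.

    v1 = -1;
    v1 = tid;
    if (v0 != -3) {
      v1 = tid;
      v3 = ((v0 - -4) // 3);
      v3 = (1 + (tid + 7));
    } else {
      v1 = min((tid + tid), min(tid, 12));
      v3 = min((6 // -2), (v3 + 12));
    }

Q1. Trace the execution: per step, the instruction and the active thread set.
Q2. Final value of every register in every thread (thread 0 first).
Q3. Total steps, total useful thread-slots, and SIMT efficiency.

step 0: v1 <- -1                     11111111
step 1: v1 <- tid                    11111111
step 2: eval (v0 != -3)              11111111
step 3: v1 <- tid                    11111011
step 4: v3 <- ((v0 - -4) // 3)       11111011
step 5: v3 <- (1 + (tid + 7))        11111011
step 6: v1 <- min((tid + tid), min(tid, 12)) 00000100
step 7: v3 <- min((6 // -2), (v3 + 12)) 00000100

Answer: 8 steps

v0: 2,1,0,-1,-2,-3,-4,-5
v1: 0,1,2,3,4,5,6,7
v3: 8,9,10,11,12,-3,14,15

steps = 8; useful = 47; efficiency = 47/64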